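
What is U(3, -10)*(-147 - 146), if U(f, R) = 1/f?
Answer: -293/3 ≈ -97.667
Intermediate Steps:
U(3, -10)*(-147 - 146) = (-147 - 146)/3 = (⅓)*(-293) = -293/3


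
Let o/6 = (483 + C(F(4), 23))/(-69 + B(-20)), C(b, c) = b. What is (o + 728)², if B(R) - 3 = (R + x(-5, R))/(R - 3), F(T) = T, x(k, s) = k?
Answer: 1039784011204/2229049 ≈ 4.6647e+5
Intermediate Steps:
B(R) = 3 + (-5 + R)/(-3 + R) (B(R) = 3 + (R - 5)/(R - 3) = 3 + (-5 + R)/(-3 + R))
o = -67206/1493 (o = 6*((483 + 4)/(-69 + 2*(-7 + 2*(-20))/(-3 - 20))) = 6*(487/(-69 + 2*(-7 - 40)/(-23))) = 6*(487/(-69 + 2*(-1/23)*(-47))) = 6*(487/(-69 + 94/23)) = 6*(487/(-1493/23)) = 6*(487*(-23/1493)) = 6*(-11201/1493) = -67206/1493 ≈ -45.014)
(o + 728)² = (-67206/1493 + 728)² = (1019698/1493)² = 1039784011204/2229049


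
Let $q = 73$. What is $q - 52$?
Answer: $21$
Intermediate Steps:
$q - 52 = 73 - 52 = 21$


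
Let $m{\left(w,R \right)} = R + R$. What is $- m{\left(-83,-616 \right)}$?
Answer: $1232$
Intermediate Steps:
$m{\left(w,R \right)} = 2 R$
$- m{\left(-83,-616 \right)} = - 2 \left(-616\right) = \left(-1\right) \left(-1232\right) = 1232$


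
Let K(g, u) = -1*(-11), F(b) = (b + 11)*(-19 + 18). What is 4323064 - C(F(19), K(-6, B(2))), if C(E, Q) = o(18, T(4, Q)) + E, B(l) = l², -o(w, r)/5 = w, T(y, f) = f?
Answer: 4323184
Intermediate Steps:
F(b) = -11 - b (F(b) = (11 + b)*(-1) = -11 - b)
o(w, r) = -5*w
K(g, u) = 11
C(E, Q) = -90 + E (C(E, Q) = -5*18 + E = -90 + E)
4323064 - C(F(19), K(-6, B(2))) = 4323064 - (-90 + (-11 - 1*19)) = 4323064 - (-90 + (-11 - 19)) = 4323064 - (-90 - 30) = 4323064 - 1*(-120) = 4323064 + 120 = 4323184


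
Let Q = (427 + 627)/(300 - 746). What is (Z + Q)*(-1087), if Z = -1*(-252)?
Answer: -60512203/223 ≈ -2.7136e+5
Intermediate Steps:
Z = 252
Q = -527/223 (Q = 1054/(-446) = 1054*(-1/446) = -527/223 ≈ -2.3632)
(Z + Q)*(-1087) = (252 - 527/223)*(-1087) = (55669/223)*(-1087) = -60512203/223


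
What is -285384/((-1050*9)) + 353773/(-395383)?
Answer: 18248804537/622728225 ≈ 29.305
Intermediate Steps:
-285384/((-1050*9)) + 353773/(-395383) = -285384/(-9450) + 353773*(-1/395383) = -285384*(-1/9450) - 353773/395383 = 47564/1575 - 353773/395383 = 18248804537/622728225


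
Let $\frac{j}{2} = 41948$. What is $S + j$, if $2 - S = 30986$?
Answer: $52912$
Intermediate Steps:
$S = -30984$ ($S = 2 - 30986 = -30984$)
$j = 83896$ ($j = 2 \cdot 41948 = 83896$)
$S + j = -30984 + 83896 = 52912$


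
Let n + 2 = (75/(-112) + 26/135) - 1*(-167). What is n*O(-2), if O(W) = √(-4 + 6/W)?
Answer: 2487587*I*√7/15120 ≈ 435.29*I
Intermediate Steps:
n = 2487587/15120 (n = -2 + ((75/(-112) + 26/135) - 1*(-167)) = -2 + ((75*(-1/112) + 26*(1/135)) + 167) = -2 + ((-75/112 + 26/135) + 167) = -2 + (-7213/15120 + 167) = -2 + 2517827/15120 = 2487587/15120 ≈ 164.52)
n*O(-2) = 2487587*√(-4 + 6/(-2))/15120 = 2487587*√(-4 + 6*(-½))/15120 = 2487587*√(-4 - 3)/15120 = 2487587*√(-7)/15120 = 2487587*(I*√7)/15120 = 2487587*I*√7/15120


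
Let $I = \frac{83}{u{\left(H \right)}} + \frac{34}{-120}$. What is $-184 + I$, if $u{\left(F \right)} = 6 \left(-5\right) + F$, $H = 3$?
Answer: $- \frac{101173}{540} \approx -187.36$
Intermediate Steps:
$u{\left(F \right)} = -30 + F$
$I = - \frac{1813}{540}$ ($I = \frac{83}{-30 + 3} + \frac{34}{-120} = \frac{83}{-27} + 34 \left(- \frac{1}{120}\right) = 83 \left(- \frac{1}{27}\right) - \frac{17}{60} = - \frac{83}{27} - \frac{17}{60} = - \frac{1813}{540} \approx -3.3574$)
$-184 + I = -184 - \frac{1813}{540} = - \frac{101173}{540}$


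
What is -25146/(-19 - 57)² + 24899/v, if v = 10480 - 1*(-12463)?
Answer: -216554027/66259384 ≈ -3.2683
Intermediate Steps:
v = 22943 (v = 10480 + 12463 = 22943)
-25146/(-19 - 57)² + 24899/v = -25146/(-19 - 57)² + 24899/22943 = -25146/((-76)²) + 24899*(1/22943) = -25146/5776 + 24899/22943 = -25146*1/5776 + 24899/22943 = -12573/2888 + 24899/22943 = -216554027/66259384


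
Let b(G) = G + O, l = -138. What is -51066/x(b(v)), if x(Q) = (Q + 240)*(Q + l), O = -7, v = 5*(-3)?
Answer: 25533/17440 ≈ 1.4640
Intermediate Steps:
v = -15
b(G) = -7 + G (b(G) = G - 7 = -7 + G)
x(Q) = (-138 + Q)*(240 + Q) (x(Q) = (Q + 240)*(Q - 138) = (240 + Q)*(-138 + Q) = (-138 + Q)*(240 + Q))
-51066/x(b(v)) = -51066/(-33120 + (-7 - 15)**2 + 102*(-7 - 15)) = -51066/(-33120 + (-22)**2 + 102*(-22)) = -51066/(-33120 + 484 - 2244) = -51066/(-34880) = -51066*(-1/34880) = 25533/17440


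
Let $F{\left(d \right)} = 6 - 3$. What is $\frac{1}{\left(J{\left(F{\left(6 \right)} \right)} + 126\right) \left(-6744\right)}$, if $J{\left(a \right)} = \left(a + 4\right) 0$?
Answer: $- \frac{1}{849744} \approx -1.1768 \cdot 10^{-6}$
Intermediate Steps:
$F{\left(d \right)} = 3$ ($F{\left(d \right)} = 6 - 3 = 3$)
$J{\left(a \right)} = 0$ ($J{\left(a \right)} = \left(4 + a\right) 0 = 0$)
$\frac{1}{\left(J{\left(F{\left(6 \right)} \right)} + 126\right) \left(-6744\right)} = \frac{1}{\left(0 + 126\right) \left(-6744\right)} = \frac{1}{126} \left(- \frac{1}{6744}\right) = - \frac{1}{849744}$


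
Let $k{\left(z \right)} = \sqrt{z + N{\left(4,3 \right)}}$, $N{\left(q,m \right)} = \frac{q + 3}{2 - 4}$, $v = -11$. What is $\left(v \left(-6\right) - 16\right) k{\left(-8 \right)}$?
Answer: $25 i \sqrt{46} \approx 169.56 i$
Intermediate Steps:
$N{\left(q,m \right)} = - \frac{3}{2} - \frac{q}{2}$ ($N{\left(q,m \right)} = \frac{3 + q}{-2} = \left(3 + q\right) \left(- \frac{1}{2}\right) = - \frac{3}{2} - \frac{q}{2}$)
$k{\left(z \right)} = \sqrt{- \frac{7}{2} + z}$ ($k{\left(z \right)} = \sqrt{z - \frac{7}{2}} = \sqrt{- \frac{7}{2} + z}$)
$\left(v \left(-6\right) - 16\right) k{\left(-8 \right)} = \left(\left(-11\right) \left(-6\right) - 16\right) \frac{\sqrt{-14 + 4 \left(-8\right)}}{2} = \left(66 - 16\right) \frac{\sqrt{-14 - 32}}{2} = 50 \frac{\sqrt{-46}}{2} = 50 \frac{i \sqrt{46}}{2} = 25 i \sqrt{46}$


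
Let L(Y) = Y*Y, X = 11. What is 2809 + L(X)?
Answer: 2930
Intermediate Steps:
L(Y) = Y²
2809 + L(X) = 2809 + 11² = 2809 + 121 = 2930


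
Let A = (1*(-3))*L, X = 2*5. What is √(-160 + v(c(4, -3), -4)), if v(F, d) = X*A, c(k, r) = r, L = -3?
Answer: I*√70 ≈ 8.3666*I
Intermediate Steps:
X = 10
A = 9 (A = (1*(-3))*(-3) = -3*(-3) = 9)
v(F, d) = 90 (v(F, d) = 10*9 = 90)
√(-160 + v(c(4, -3), -4)) = √(-160 + 90) = √(-70) = I*√70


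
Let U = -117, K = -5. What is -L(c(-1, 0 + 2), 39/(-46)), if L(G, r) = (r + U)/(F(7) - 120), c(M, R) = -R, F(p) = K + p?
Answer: -5421/5428 ≈ -0.99871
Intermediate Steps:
F(p) = -5 + p
L(G, r) = 117/118 - r/118 (L(G, r) = (r - 117)/((-5 + 7) - 120) = (-117 + r)/(2 - 120) = (-117 + r)/(-118) = (-117 + r)*(-1/118) = 117/118 - r/118)
-L(c(-1, 0 + 2), 39/(-46)) = -(117/118 - 39/(118*(-46))) = -(117/118 - 39*(-1)/(118*46)) = -(117/118 - 1/118*(-39/46)) = -(117/118 + 39/5428) = -1*5421/5428 = -5421/5428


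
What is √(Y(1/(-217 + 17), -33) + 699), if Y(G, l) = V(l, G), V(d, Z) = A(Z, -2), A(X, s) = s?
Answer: √697 ≈ 26.401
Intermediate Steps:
V(d, Z) = -2
Y(G, l) = -2
√(Y(1/(-217 + 17), -33) + 699) = √(-2 + 699) = √697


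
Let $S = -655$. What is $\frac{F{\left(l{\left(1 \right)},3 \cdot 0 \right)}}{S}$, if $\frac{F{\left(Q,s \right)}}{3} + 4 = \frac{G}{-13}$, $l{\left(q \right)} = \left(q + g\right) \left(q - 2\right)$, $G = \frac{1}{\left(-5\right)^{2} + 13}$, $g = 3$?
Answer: $\frac{5931}{323570} \approx 0.01833$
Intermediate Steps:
$G = \frac{1}{38}$ ($G = \frac{1}{25 + 13} = \frac{1}{38} \approx 0.026316$)
$l{\left(q \right)} = \left(-2 + q\right) \left(3 + q\right)$ ($l{\left(q \right)} = \left(q + 3\right) \left(q - 2\right) = \left(3 + q\right) \left(-2 + q\right) = \left(-2 + q\right) \left(3 + q\right)$)
$F{\left(Q,s \right)} = - \frac{5931}{494}$ ($F{\left(Q,s \right)} = -12 + 3 \frac{1}{38 \left(-13\right)} = -12 + 3 \cdot \frac{1}{38} \left(- \frac{1}{13}\right) = -12 + 3 \left(- \frac{1}{494}\right) = -12 - \frac{3}{494} = - \frac{5931}{494}$)
$\frac{F{\left(l{\left(1 \right)},3 \cdot 0 \right)}}{S} = - \frac{5931}{494 \left(-655\right)} = \left(- \frac{5931}{494}\right) \left(- \frac{1}{655}\right) = \frac{5931}{323570}$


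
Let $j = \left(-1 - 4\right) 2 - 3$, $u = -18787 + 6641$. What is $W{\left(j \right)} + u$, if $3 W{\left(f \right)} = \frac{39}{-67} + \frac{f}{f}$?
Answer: $- \frac{2441318}{201} \approx -12146.0$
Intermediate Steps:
$u = -12146$
$j = -13$ ($j = \left(-1 - 4\right) 2 - 3 = \left(-5\right) 2 - 3 = -10 - 3 = -13$)
$W{\left(f \right)} = \frac{28}{201}$ ($W{\left(f \right)} = \frac{\frac{39}{-67} + \frac{f}{f}}{3} = \frac{39 \left(- \frac{1}{67}\right) + 1}{3} = \frac{- \frac{39}{67} + 1}{3} = \frac{1}{3} \cdot \frac{28}{67} = \frac{28}{201}$)
$W{\left(j \right)} + u = \frac{28}{201} - 12146 = - \frac{2441318}{201}$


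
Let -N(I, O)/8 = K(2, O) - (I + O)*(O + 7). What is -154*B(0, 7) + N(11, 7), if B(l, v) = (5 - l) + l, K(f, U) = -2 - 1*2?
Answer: 1278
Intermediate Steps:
K(f, U) = -4 (K(f, U) = -2 - 2 = -4)
N(I, O) = 32 + 8*(7 + O)*(I + O) (N(I, O) = -8*(-4 - (I + O)*(O + 7)) = -8*(-4 - (I + O)*(7 + O)) = -8*(-4 - (7 + O)*(I + O)) = 32 + 8*(7 + O)*(I + O))
B(l, v) = 5
-154*B(0, 7) + N(11, 7) = -154*5 + (32 + 8*7² + 56*11 + 56*7 + 8*11*7) = -770 + (32 + 8*49 + 616 + 392 + 616) = -770 + (32 + 392 + 616 + 392 + 616) = -770 + 2048 = 1278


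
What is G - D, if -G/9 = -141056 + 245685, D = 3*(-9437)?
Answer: -913350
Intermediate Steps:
D = -28311
G = -941661 (G = -9*(-141056 + 245685) = -9*104629 = -941661)
G - D = -941661 - 1*(-28311) = -941661 + 28311 = -913350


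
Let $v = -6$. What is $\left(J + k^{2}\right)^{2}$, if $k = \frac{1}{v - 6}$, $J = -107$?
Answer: $\frac{237375649}{20736} \approx 11448.0$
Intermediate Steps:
$k = - \frac{1}{12}$ ($k = \frac{1}{-6 - 6} = \frac{1}{-12} = - \frac{1}{12} \approx -0.083333$)
$\left(J + k^{2}\right)^{2} = \left(-107 + \left(- \frac{1}{12}\right)^{2}\right)^{2} = \left(-107 + \frac{1}{144}\right)^{2} = \left(- \frac{15407}{144}\right)^{2} = \frac{237375649}{20736}$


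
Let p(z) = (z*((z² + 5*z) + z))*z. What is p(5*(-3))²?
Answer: 922640625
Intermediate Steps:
p(z) = z²*(z² + 6*z) (p(z) = (z*(z² + 6*z))*z = z²*(z² + 6*z))
p(5*(-3))² = ((5*(-3))³*(6 + 5*(-3)))² = ((-15)³*(6 - 15))² = (-3375*(-9))² = 30375² = 922640625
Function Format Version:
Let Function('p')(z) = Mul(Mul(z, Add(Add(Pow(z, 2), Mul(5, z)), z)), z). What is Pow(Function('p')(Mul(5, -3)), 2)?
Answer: 922640625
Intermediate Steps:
Function('p')(z) = Mul(Pow(z, 2), Add(Pow(z, 2), Mul(6, z))) (Function('p')(z) = Mul(Mul(z, Add(Pow(z, 2), Mul(6, z))), z) = Mul(Pow(z, 2), Add(Pow(z, 2), Mul(6, z))))
Pow(Function('p')(Mul(5, -3)), 2) = Pow(Mul(Pow(Mul(5, -3), 3), Add(6, Mul(5, -3))), 2) = Pow(Mul(Pow(-15, 3), Add(6, -15)), 2) = Pow(Mul(-3375, -9), 2) = Pow(30375, 2) = 922640625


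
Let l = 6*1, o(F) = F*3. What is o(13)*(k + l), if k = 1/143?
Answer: 2577/11 ≈ 234.27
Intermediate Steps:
k = 1/143 ≈ 0.0069930
o(F) = 3*F
l = 6
o(13)*(k + l) = (3*13)*(1/143 + 6) = 39*(859/143) = 2577/11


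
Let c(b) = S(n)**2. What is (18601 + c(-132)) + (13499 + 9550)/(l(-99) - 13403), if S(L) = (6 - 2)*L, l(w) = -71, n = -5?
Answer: 255996425/13474 ≈ 18999.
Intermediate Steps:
S(L) = 4*L
c(b) = 400 (c(b) = (4*(-5))**2 = (-20)**2 = 400)
(18601 + c(-132)) + (13499 + 9550)/(l(-99) - 13403) = (18601 + 400) + (13499 + 9550)/(-71 - 13403) = 19001 + 23049/(-13474) = 19001 + 23049*(-1/13474) = 19001 - 23049/13474 = 255996425/13474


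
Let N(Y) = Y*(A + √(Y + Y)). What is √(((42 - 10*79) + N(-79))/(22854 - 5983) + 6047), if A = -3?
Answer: √(1721152865046 - 1332809*I*√158)/16871 ≈ 77.762 - 0.00037846*I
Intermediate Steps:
N(Y) = Y*(-3 + √2*√Y) (N(Y) = Y*(-3 + √(Y + Y)) = Y*(-3 + √(2*Y)) = Y*(-3 + √2*√Y))
√(((42 - 10*79) + N(-79))/(22854 - 5983) + 6047) = √(((42 - 10*79) + (-3*(-79) + √2*(-79)^(3/2)))/(22854 - 5983) + 6047) = √(((42 - 790) + (237 + √2*(-79*I*√79)))/16871 + 6047) = √((-748 + (237 - 79*I*√158))*(1/16871) + 6047) = √((-511 - 79*I*√158)*(1/16871) + 6047) = √((-511/16871 - 79*I*√158/16871) + 6047) = √(102018426/16871 - 79*I*√158/16871)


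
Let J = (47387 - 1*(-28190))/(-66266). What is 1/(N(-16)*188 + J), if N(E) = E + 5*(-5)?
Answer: -66266/510853905 ≈ -0.00012972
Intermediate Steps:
N(E) = -25 + E (N(E) = E - 25 = -25 + E)
J = -75577/66266 (J = (47387 + 28190)*(-1/66266) = 75577*(-1/66266) = -75577/66266 ≈ -1.1405)
1/(N(-16)*188 + J) = 1/((-25 - 16)*188 - 75577/66266) = 1/(-41*188 - 75577/66266) = 1/(-7708 - 75577/66266) = 1/(-510853905/66266) = -66266/510853905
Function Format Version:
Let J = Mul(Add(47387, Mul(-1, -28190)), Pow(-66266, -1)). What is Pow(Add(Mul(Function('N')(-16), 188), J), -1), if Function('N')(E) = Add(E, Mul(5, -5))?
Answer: Rational(-66266, 510853905) ≈ -0.00012972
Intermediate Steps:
Function('N')(E) = Add(-25, E) (Function('N')(E) = Add(E, -25) = Add(-25, E))
J = Rational(-75577, 66266) (J = Mul(Add(47387, 28190), Rational(-1, 66266)) = Mul(75577, Rational(-1, 66266)) = Rational(-75577, 66266) ≈ -1.1405)
Pow(Add(Mul(Function('N')(-16), 188), J), -1) = Pow(Add(Mul(Add(-25, -16), 188), Rational(-75577, 66266)), -1) = Pow(Add(Mul(-41, 188), Rational(-75577, 66266)), -1) = Pow(Add(-7708, Rational(-75577, 66266)), -1) = Pow(Rational(-510853905, 66266), -1) = Rational(-66266, 510853905)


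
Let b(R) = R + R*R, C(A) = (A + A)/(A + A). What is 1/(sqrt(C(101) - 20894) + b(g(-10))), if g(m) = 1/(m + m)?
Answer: -7600/3342880361 - 160000*I*sqrt(20893)/3342880361 ≈ -2.2735e-6 - 0.0069183*I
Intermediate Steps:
C(A) = 1 (C(A) = (2*A)/((2*A)) = (2*A)*(1/(2*A)) = 1)
g(m) = 1/(2*m)
b(R) = R + R**2
1/(sqrt(C(101) - 20894) + b(g(-10))) = 1/(sqrt(1 - 20894) + ((1/2)/(-10))*(1 + (1/2)/(-10))) = 1/(sqrt(-20893) + ((1/2)*(-1/10))*(1 + (1/2)*(-1/10))) = 1/(I*sqrt(20893) - (1 - 1/20)/20) = 1/(I*sqrt(20893) - 1/20*19/20) = 1/(I*sqrt(20893) - 19/400) = 1/(-19/400 + I*sqrt(20893))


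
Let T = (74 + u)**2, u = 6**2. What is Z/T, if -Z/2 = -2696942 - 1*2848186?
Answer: 2772564/3025 ≈ 916.55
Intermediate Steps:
u = 36
T = 12100 (T = (74 + 36)**2 = 110**2 = 12100)
Z = 11090256 (Z = -2*(-2696942 - 1*2848186) = -2*(-2696942 - 2848186) = -2*(-5545128) = 11090256)
Z/T = 11090256/12100 = 11090256*(1/12100) = 2772564/3025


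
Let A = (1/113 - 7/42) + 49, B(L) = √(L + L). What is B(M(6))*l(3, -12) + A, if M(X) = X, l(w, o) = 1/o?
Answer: 33115/678 - √3/6 ≈ 48.554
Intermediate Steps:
B(L) = √2*√L (B(L) = √(2*L) = √2*√L)
A = 33115/678 (A = (1*(1/113) - 7*1/42) + 49 = (1/113 - ⅙) + 49 = -107/678 + 49 = 33115/678 ≈ 48.842)
B(M(6))*l(3, -12) + A = (√2*√6)/(-12) + 33115/678 = (2*√3)*(-1/12) + 33115/678 = -√3/6 + 33115/678 = 33115/678 - √3/6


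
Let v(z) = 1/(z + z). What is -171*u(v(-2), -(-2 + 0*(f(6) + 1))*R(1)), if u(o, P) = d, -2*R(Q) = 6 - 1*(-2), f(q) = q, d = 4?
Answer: -684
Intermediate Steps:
R(Q) = -4 (R(Q) = -(6 - 1*(-2))/2 = -(6 + 2)/2 = -1/2*8 = -4)
v(z) = 1/(2*z)
u(o, P) = 4
-171*u(v(-2), -(-2 + 0*(f(6) + 1))*R(1)) = -171*4 = -684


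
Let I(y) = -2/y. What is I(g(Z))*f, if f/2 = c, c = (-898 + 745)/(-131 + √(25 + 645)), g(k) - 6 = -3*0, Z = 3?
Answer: -4454/5497 - 34*√670/5497 ≈ -0.97036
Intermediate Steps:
g(k) = 6 (g(k) = 6 - 3*0 = 6 + 0 = 6)
c = -153/(-131 + √670) ≈ 1.4555
f = 13362/5497 + 102*√670/5497 (f = 2*(6681/5497 + 51*√670/5497) = 13362/5497 + 102*√670/5497 ≈ 2.9111)
I(g(Z))*f = (-2/6)*(13362/5497 + 102*√670/5497) = (-2*⅙)*(13362/5497 + 102*√670/5497) = -(13362/5497 + 102*√670/5497)/3 = -4454/5497 - 34*√670/5497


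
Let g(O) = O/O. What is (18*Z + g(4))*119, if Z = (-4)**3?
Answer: -136969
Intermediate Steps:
g(O) = 1
Z = -64
(18*Z + g(4))*119 = (18*(-64) + 1)*119 = (-1152 + 1)*119 = -1151*119 = -136969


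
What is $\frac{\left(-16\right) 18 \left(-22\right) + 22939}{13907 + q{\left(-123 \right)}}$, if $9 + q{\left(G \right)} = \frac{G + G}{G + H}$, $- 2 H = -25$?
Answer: $\frac{258791}{122878} \approx 2.1061$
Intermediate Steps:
$H = \frac{25}{2}$ ($H = \left(- \frac{1}{2}\right) \left(-25\right) = \frac{25}{2} \approx 12.5$)
$q{\left(G \right)} = -9 + \frac{2 G}{\frac{25}{2} + G}$ ($q{\left(G \right)} = -9 + \frac{G + G}{G + \frac{25}{2}} = -9 + \frac{2 G}{\frac{25}{2} + G}$)
$\frac{\left(-16\right) 18 \left(-22\right) + 22939}{13907 + q{\left(-123 \right)}} = \frac{\left(-16\right) 18 \left(-22\right) + 22939}{13907 + \frac{-225 - -1722}{25 + 2 \left(-123\right)}} = \frac{\left(-288\right) \left(-22\right) + 22939}{13907 + \frac{-225 + 1722}{25 - 246}} = \frac{6336 + 22939}{13907 + \frac{1}{-221} \cdot 1497} = \frac{29275}{13907 - \frac{1497}{221}} = \frac{29275}{\frac{3071950}{221}} = 29275 \cdot \frac{221}{3071950} = \frac{258791}{122878}$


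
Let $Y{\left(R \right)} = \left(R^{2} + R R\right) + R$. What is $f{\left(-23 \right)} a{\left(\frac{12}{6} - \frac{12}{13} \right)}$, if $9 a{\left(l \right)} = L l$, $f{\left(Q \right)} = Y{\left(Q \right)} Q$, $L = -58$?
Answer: $\frac{2147740}{13} \approx 1.6521 \cdot 10^{5}$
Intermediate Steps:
$Y{\left(R \right)} = R + 2 R^{2}$ ($Y{\left(R \right)} = \left(R^{2} + R^{2}\right) + R = 2 R^{2} + R = R + 2 R^{2}$)
$f{\left(Q \right)} = Q^{2} \left(1 + 2 Q\right)$ ($f{\left(Q \right)} = Q \left(1 + 2 Q\right) Q = Q^{2} \left(1 + 2 Q\right)$)
$a{\left(l \right)} = - \frac{58 l}{9}$ ($a{\left(l \right)} = \frac{\left(-58\right) l}{9} = - \frac{58 l}{9}$)
$f{\left(-23 \right)} a{\left(\frac{12}{6} - \frac{12}{13} \right)} = \left(-23\right)^{2} \left(1 + 2 \left(-23\right)\right) \left(- \frac{58 \left(\frac{12}{6} - \frac{12}{13}\right)}{9}\right) = 529 \left(1 - 46\right) \left(- \frac{58 \left(12 \cdot \frac{1}{6} - \frac{12}{13}\right)}{9}\right) = 529 \left(-45\right) \left(- \frac{58 \left(2 - \frac{12}{13}\right)}{9}\right) = - 23805 \left(\left(- \frac{58}{9}\right) \frac{14}{13}\right) = \left(-23805\right) \left(- \frac{812}{117}\right) = \frac{2147740}{13}$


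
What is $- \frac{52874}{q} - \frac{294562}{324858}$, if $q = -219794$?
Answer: $- \frac{11891604584}{17850459813} \approx -0.66618$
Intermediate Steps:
$- \frac{52874}{q} - \frac{294562}{324858} = - \frac{52874}{-219794} - \frac{294562}{324858} = \left(-52874\right) \left(- \frac{1}{219794}\right) - \frac{147281}{162429} = \frac{26437}{109897} - \frac{147281}{162429} = - \frac{11891604584}{17850459813}$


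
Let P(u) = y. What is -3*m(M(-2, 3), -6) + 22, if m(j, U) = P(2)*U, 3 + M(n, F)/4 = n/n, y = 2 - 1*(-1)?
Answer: 76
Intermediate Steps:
y = 3 (y = 2 + 1 = 3)
P(u) = 3
M(n, F) = -8 (M(n, F) = -12 + 4*(n/n) = -12 + 4*1 = -12 + 4 = -8)
m(j, U) = 3*U
-3*m(M(-2, 3), -6) + 22 = -9*(-6) + 22 = -3*(-18) + 22 = 54 + 22 = 76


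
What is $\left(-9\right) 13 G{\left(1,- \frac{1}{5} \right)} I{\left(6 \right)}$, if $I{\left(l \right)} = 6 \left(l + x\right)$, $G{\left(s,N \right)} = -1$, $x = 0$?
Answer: $4212$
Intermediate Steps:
$I{\left(l \right)} = 6 l$ ($I{\left(l \right)} = 6 \left(l + 0\right) = 6 l$)
$\left(-9\right) 13 G{\left(1,- \frac{1}{5} \right)} I{\left(6 \right)} = \left(-9\right) 13 \left(- 6 \cdot 6\right) = - 117 \left(\left(-1\right) 36\right) = \left(-117\right) \left(-36\right) = 4212$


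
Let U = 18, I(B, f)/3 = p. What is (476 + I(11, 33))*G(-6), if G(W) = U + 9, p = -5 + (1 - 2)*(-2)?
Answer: 12609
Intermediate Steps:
p = -3 (p = -5 - 1*(-2) = -5 + 2 = -3)
I(B, f) = -9 (I(B, f) = 3*(-3) = -9)
G(W) = 27 (G(W) = 18 + 9 = 27)
(476 + I(11, 33))*G(-6) = (476 - 9)*27 = 467*27 = 12609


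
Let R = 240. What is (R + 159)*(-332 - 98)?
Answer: -171570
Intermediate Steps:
(R + 159)*(-332 - 98) = (240 + 159)*(-332 - 98) = 399*(-430) = -171570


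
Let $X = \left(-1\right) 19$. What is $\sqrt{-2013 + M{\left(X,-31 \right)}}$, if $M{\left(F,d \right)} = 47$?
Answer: $i \sqrt{1966} \approx 44.34 i$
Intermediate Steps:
$X = -19$
$\sqrt{-2013 + M{\left(X,-31 \right)}} = \sqrt{-2013 + 47} = \sqrt{-1966} = i \sqrt{1966}$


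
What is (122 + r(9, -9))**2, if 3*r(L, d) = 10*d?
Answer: 8464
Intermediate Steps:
r(L, d) = 10*d/3 (r(L, d) = (10*d)/3 = 10*d/3)
(122 + r(9, -9))**2 = (122 + (10/3)*(-9))**2 = (122 - 30)**2 = 92**2 = 8464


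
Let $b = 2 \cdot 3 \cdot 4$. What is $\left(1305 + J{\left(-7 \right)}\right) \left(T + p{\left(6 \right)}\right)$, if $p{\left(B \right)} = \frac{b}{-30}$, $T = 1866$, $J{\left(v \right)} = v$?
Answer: $\frac{12105148}{5} \approx 2.421 \cdot 10^{6}$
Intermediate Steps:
$b = 24$ ($b = 6 \cdot 4 = 24$)
$p{\left(B \right)} = - \frac{4}{5}$ ($p{\left(B \right)} = \frac{24}{-30} = 24 \left(- \frac{1}{30}\right) = - \frac{4}{5}$)
$\left(1305 + J{\left(-7 \right)}\right) \left(T + p{\left(6 \right)}\right) = \left(1305 - 7\right) \left(1866 - \frac{4}{5}\right) = 1298 \cdot \frac{9326}{5} = \frac{12105148}{5}$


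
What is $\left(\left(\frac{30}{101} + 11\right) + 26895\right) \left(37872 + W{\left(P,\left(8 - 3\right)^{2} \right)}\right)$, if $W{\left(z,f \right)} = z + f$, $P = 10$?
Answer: $\frac{103013637152}{101} \approx 1.0199 \cdot 10^{9}$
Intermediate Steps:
$W{\left(z,f \right)} = f + z$
$\left(\left(\frac{30}{101} + 11\right) + 26895\right) \left(37872 + W{\left(P,\left(8 - 3\right)^{2} \right)}\right) = \left(\left(\frac{30}{101} + 11\right) + 26895\right) \left(37872 + \left(\left(8 - 3\right)^{2} + 10\right)\right) = \left(\left(30 \cdot \frac{1}{101} + 11\right) + 26895\right) \left(37872 + \left(5^{2} + 10\right)\right) = \left(\left(\frac{30}{101} + 11\right) + 26895\right) \left(37872 + \left(25 + 10\right)\right) = \left(\frac{1141}{101} + 26895\right) \left(37872 + 35\right) = \frac{2717536}{101} \cdot 37907 = \frac{103013637152}{101}$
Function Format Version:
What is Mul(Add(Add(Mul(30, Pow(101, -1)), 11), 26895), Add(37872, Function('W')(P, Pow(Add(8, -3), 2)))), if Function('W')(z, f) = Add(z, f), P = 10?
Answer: Rational(103013637152, 101) ≈ 1.0199e+9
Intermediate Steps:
Function('W')(z, f) = Add(f, z)
Mul(Add(Add(Mul(30, Pow(101, -1)), 11), 26895), Add(37872, Function('W')(P, Pow(Add(8, -3), 2)))) = Mul(Add(Add(Mul(30, Pow(101, -1)), 11), 26895), Add(37872, Add(Pow(Add(8, -3), 2), 10))) = Mul(Add(Add(Mul(30, Rational(1, 101)), 11), 26895), Add(37872, Add(Pow(5, 2), 10))) = Mul(Add(Add(Rational(30, 101), 11), 26895), Add(37872, Add(25, 10))) = Mul(Add(Rational(1141, 101), 26895), Add(37872, 35)) = Mul(Rational(2717536, 101), 37907) = Rational(103013637152, 101)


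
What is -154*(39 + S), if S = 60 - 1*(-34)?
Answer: -20482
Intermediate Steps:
S = 94 (S = 60 + 34 = 94)
-154*(39 + S) = -154*(39 + 94) = -154*133 = -20482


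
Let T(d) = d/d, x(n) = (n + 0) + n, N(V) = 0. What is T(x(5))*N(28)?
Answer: 0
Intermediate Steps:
x(n) = 2*n (x(n) = n + n = 2*n)
T(d) = 1
T(x(5))*N(28) = 1*0 = 0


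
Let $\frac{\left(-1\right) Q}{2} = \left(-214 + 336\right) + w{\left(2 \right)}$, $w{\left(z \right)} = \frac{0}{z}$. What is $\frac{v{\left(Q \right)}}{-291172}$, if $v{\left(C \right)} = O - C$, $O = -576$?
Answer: $\frac{83}{72793} \approx 0.0011402$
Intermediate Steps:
$w{\left(z \right)} = 0$
$Q = -244$ ($Q = - 2 \left(\left(-214 + 336\right) + 0\right) = - 2 \left(122 + 0\right) = \left(-2\right) 122 = -244$)
$v{\left(C \right)} = -576 - C$
$\frac{v{\left(Q \right)}}{-291172} = \frac{-576 - -244}{-291172} = \left(-576 + 244\right) \left(- \frac{1}{291172}\right) = \left(-332\right) \left(- \frac{1}{291172}\right) = \frac{83}{72793}$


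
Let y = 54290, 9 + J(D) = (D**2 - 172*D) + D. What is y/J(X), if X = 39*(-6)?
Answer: 54290/94761 ≈ 0.57292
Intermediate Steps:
X = -234
J(D) = -9 + D**2 - 171*D (J(D) = -9 + ((D**2 - 172*D) + D) = -9 + (D**2 - 171*D) = -9 + D**2 - 171*D)
y/J(X) = 54290/(-9 + (-234)**2 - 171*(-234)) = 54290/(-9 + 54756 + 40014) = 54290/94761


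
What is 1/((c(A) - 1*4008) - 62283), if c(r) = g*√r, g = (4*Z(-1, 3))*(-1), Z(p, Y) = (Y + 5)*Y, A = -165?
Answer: I/(3*(-22097*I + 32*√165)) ≈ -1.508e-5 + 2.8051e-7*I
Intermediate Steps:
Z(p, Y) = Y*(5 + Y) (Z(p, Y) = (5 + Y)*Y = Y*(5 + Y))
g = -96 (g = (4*(3*(5 + 3)))*(-1) = (4*(3*8))*(-1) = (4*24)*(-1) = 96*(-1) = -96)
c(r) = -96*√r
1/((c(A) - 1*4008) - 62283) = 1/((-96*I*√165 - 1*4008) - 62283) = 1/((-96*I*√165 - 4008) - 62283) = 1/((-4008 - 96*I*√165) - 62283) = 1/(-66291 - 96*I*√165)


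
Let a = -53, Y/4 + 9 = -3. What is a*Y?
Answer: 2544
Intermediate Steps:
Y = -48 (Y = -36 + 4*(-3) = -36 - 12 = -48)
a*Y = -53*(-48) = 2544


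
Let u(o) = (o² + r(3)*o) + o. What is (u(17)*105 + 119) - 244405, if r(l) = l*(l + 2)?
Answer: -185381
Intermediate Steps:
r(l) = l*(2 + l)
u(o) = o² + 16*o (u(o) = (o² + (3*(2 + 3))*o) + o = (o² + (3*5)*o) + o = (o² + 15*o) + o = o² + 16*o)
(u(17)*105 + 119) - 244405 = ((17*(16 + 17))*105 + 119) - 244405 = ((17*33)*105 + 119) - 244405 = (561*105 + 119) - 244405 = (58905 + 119) - 244405 = 59024 - 244405 = -185381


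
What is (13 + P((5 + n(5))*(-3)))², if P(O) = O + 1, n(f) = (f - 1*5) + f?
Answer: 256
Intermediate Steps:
n(f) = -5 + 2*f (n(f) = (f - 5) + f = (-5 + f) + f = -5 + 2*f)
P(O) = 1 + O
(13 + P((5 + n(5))*(-3)))² = (13 + (1 + (5 + (-5 + 2*5))*(-3)))² = (13 + (1 + (5 + (-5 + 10))*(-3)))² = (13 + (1 + (5 + 5)*(-3)))² = (13 + (1 + 10*(-3)))² = (13 + (1 - 30))² = (13 - 29)² = (-16)² = 256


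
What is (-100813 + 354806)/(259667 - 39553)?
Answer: 253993/220114 ≈ 1.1539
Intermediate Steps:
(-100813 + 354806)/(259667 - 39553) = 253993/220114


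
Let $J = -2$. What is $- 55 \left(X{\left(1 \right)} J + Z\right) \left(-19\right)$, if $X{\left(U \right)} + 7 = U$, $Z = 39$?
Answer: $53295$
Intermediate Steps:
$X{\left(U \right)} = -7 + U$
$- 55 \left(X{\left(1 \right)} J + Z\right) \left(-19\right) = - 55 \left(\left(-7 + 1\right) \left(-2\right) + 39\right) \left(-19\right) = - 55 \left(\left(-6\right) \left(-2\right) + 39\right) \left(-19\right) = - 55 \left(12 + 39\right) \left(-19\right) = \left(-55\right) 51 \left(-19\right) = \left(-2805\right) \left(-19\right) = 53295$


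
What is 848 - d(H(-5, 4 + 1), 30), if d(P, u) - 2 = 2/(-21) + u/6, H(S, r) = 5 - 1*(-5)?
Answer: 17663/21 ≈ 841.10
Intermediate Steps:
H(S, r) = 10 (H(S, r) = 5 + 5 = 10)
d(P, u) = 40/21 + u/6 (d(P, u) = 2 + (2/(-21) + u/6) = 2 + (2*(-1/21) + u*(⅙)) = 2 + (-2/21 + u/6) = 40/21 + u/6)
848 - d(H(-5, 4 + 1), 30) = 848 - (40/21 + (⅙)*30) = 848 - (40/21 + 5) = 848 - 1*145/21 = 848 - 145/21 = 17663/21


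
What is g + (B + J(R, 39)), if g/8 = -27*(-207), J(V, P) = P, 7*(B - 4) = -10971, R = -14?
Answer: 302314/7 ≈ 43188.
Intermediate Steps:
B = -10943/7 (B = 4 + (1/7)*(-10971) = 4 - 10971/7 = -10943/7 ≈ -1563.3)
g = 44712 (g = 8*(-27*(-207)) = 8*5589 = 44712)
g + (B + J(R, 39)) = 44712 + (-10943/7 + 39) = 44712 - 10670/7 = 302314/7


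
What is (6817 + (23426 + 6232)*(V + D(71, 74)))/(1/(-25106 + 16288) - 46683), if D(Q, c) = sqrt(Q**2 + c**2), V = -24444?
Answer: 1278527701606/82330139 - 261524244*sqrt(10517)/411650695 ≈ 15464.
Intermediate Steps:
(6817 + (23426 + 6232)*(V + D(71, 74)))/(1/(-25106 + 16288) - 46683) = (6817 + (23426 + 6232)*(-24444 + sqrt(71**2 + 74**2)))/(1/(-25106 + 16288) - 46683) = (6817 + 29658*(-24444 + sqrt(5041 + 5476)))/(1/(-8818) - 46683) = (6817 + 29658*(-24444 + sqrt(10517)))/(-1/8818 - 46683) = (6817 + (-724960152 + 29658*sqrt(10517)))/(-411650695/8818) = (-724953335 + 29658*sqrt(10517))*(-8818/411650695) = 1278527701606/82330139 - 261524244*sqrt(10517)/411650695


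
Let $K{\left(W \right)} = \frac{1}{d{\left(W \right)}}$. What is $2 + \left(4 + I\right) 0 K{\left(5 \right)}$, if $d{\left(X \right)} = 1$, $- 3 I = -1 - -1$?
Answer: $2$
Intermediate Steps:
$I = 0$ ($I = - \frac{-1 - -1}{3} = - \frac{-1 + 1}{3} = \left(- \frac{1}{3}\right) 0 = 0$)
$K{\left(W \right)} = 1$ ($K{\left(W \right)} = 1^{-1} = 1$)
$2 + \left(4 + I\right) 0 K{\left(5 \right)} = 2 + \left(4 + 0\right) 0 \cdot 1 = 2 + 4 \cdot 0 \cdot 1 = 2 + 0 \cdot 1 = 2 + 0 = 2$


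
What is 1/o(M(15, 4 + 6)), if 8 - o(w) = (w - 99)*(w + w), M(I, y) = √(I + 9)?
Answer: 5/117412 + 99*√6/234824 ≈ 0.0010753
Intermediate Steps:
M(I, y) = √(9 + I)
o(w) = 8 - 2*w*(-99 + w) (o(w) = 8 - (w - 99)*(w + w) = 8 - (-99 + w)*2*w = 8 - 2*w*(-99 + w))
1/o(M(15, 4 + 6)) = 1/(8 - 2*(√(9 + 15))² + 198*√(9 + 15)) = 1/(8 - 2*(√24)² + 198*√24) = 1/(8 - 2*(2*√6)² + 198*(2*√6)) = 1/(8 - 2*24 + 396*√6) = 1/(8 - 48 + 396*√6) = 1/(-40 + 396*√6)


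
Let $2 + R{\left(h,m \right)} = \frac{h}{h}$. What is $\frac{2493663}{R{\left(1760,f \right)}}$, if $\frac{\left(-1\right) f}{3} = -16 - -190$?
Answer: $-2493663$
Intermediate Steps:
$f = -522$ ($f = - 3 \left(-16 - -190\right) = - 3 \left(-16 + 190\right) = \left(-3\right) 174 = -522$)
$R{\left(h,m \right)} = -1$ ($R{\left(h,m \right)} = -2 + \frac{h}{h} = -2 + 1 = -1$)
$\frac{2493663}{R{\left(1760,f \right)}} = \frac{2493663}{-1} = 2493663 \left(-1\right) = -2493663$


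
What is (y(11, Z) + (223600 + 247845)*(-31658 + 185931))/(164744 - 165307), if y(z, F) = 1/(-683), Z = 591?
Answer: -49675433153254/384529 ≈ -1.2919e+8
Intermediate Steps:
y(z, F) = -1/683
(y(11, Z) + (223600 + 247845)*(-31658 + 185931))/(164744 - 165307) = (-1/683 + (223600 + 247845)*(-31658 + 185931))/(164744 - 165307) = (-1/683 + 471445*154273)/(-563) = (-1/683 + 72731234485)*(-1/563) = (49675433153254/683)*(-1/563) = -49675433153254/384529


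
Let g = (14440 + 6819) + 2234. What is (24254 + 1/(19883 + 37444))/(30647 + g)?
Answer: 1390409059/3103683780 ≈ 0.44799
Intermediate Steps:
g = 23493 (g = 21259 + 2234 = 23493)
(24254 + 1/(19883 + 37444))/(30647 + g) = (24254 + 1/(19883 + 37444))/(30647 + 23493) = (24254 + 1/57327)/54140 = (24254 + 1/57327)*(1/54140) = (1390409059/57327)*(1/54140) = 1390409059/3103683780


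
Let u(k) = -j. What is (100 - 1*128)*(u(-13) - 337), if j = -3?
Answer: 9352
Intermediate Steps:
u(k) = 3 (u(k) = -1*(-3) = 3)
(100 - 1*128)*(u(-13) - 337) = (100 - 1*128)*(3 - 337) = (100 - 128)*(-334) = -28*(-334) = 9352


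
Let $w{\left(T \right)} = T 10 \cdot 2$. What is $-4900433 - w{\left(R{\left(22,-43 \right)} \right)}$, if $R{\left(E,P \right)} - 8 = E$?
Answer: $-4901033$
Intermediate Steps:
$R{\left(E,P \right)} = 8 + E$
$w{\left(T \right)} = 20 T$ ($w{\left(T \right)} = 10 T 2 = 20 T$)
$-4900433 - w{\left(R{\left(22,-43 \right)} \right)} = -4900433 - 20 \left(8 + 22\right) = -4900433 - 20 \cdot 30 = -4900433 - 600 = -4901033$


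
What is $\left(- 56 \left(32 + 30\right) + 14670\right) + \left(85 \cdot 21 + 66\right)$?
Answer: $13049$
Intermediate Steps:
$\left(- 56 \left(32 + 30\right) + 14670\right) + \left(85 \cdot 21 + 66\right) = \left(\left(-56\right) 62 + 14670\right) + \left(1785 + 66\right) = \left(-3472 + 14670\right) + 1851 = 11198 + 1851 = 13049$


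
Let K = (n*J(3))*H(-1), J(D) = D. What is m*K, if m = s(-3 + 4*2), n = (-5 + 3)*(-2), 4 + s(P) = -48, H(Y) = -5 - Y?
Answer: 2496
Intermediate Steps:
s(P) = -52 (s(P) = -4 - 48 = -52)
n = 4 (n = -2*(-2) = 4)
m = -52
K = -48 (K = (4*3)*(-5 - 1*(-1)) = 12*(-5 + 1) = 12*(-4) = -48)
m*K = -52*(-48) = 2496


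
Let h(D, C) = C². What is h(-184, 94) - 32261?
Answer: -23425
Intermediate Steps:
h(-184, 94) - 32261 = 94² - 32261 = 8836 - 32261 = -23425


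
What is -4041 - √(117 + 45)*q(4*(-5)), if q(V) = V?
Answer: -4041 + 180*√2 ≈ -3786.4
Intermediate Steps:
-4041 - √(117 + 45)*q(4*(-5)) = -4041 - √(117 + 45)*4*(-5) = -4041 - √162*(-20) = -4041 - 9*√2*(-20) = -4041 - (-180)*√2 = -4041 + 180*√2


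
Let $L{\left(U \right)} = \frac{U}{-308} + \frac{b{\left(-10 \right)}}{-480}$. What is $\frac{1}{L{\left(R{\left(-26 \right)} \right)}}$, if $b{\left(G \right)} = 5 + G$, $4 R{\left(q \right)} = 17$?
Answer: $- \frac{7392}{25} \approx -295.68$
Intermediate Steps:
$R{\left(q \right)} = \frac{17}{4}$ ($R{\left(q \right)} = \frac{1}{4} \cdot 17 = \frac{17}{4}$)
$L{\left(U \right)} = \frac{1}{96} - \frac{U}{308}$ ($L{\left(U \right)} = \frac{U}{-308} + \frac{5 - 10}{-480} = U \left(- \frac{1}{308}\right) - - \frac{1}{96} = - \frac{U}{308} + \frac{1}{96} = \frac{1}{96} - \frac{U}{308}$)
$\frac{1}{L{\left(R{\left(-26 \right)} \right)}} = \frac{1}{\frac{1}{96} - \frac{17}{1232}} = \frac{1}{- \frac{25}{7392}} = - \frac{7392}{25}$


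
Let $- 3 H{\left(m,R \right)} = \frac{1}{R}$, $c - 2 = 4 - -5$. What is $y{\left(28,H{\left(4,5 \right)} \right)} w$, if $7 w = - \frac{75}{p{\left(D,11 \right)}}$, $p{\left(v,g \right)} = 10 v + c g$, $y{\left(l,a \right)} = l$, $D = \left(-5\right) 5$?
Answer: $\frac{100}{43} \approx 2.3256$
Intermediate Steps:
$c = 11$ ($c = 2 + \left(4 - -5\right) = 2 + \left(4 + 5\right) = 2 + 9 = 11$)
$D = -25$
$H{\left(m,R \right)} = - \frac{1}{3 R}$
$p{\left(v,g \right)} = 10 v + 11 g$
$w = \frac{25}{301}$ ($w = \frac{\left(-75\right) \frac{1}{10 \left(-25\right) + 11 \cdot 11}}{7} = \frac{\left(-75\right) \frac{1}{-250 + 121}}{7} = \frac{\left(-75\right) \frac{1}{-129}}{7} = \frac{\left(-75\right) \left(- \frac{1}{129}\right)}{7} = \frac{1}{7} \cdot \frac{25}{43} = \frac{25}{301} \approx 0.083056$)
$y{\left(28,H{\left(4,5 \right)} \right)} w = 28 \cdot \frac{25}{301} = \frac{100}{43}$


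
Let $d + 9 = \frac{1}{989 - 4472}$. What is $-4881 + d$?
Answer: $- \frac{17031871}{3483} \approx -4890.0$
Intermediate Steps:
$d = - \frac{31348}{3483}$ ($d = -9 + \frac{1}{989 - 4472} = -9 + \frac{1}{-3483} = -9 - \frac{1}{3483} = - \frac{31348}{3483} \approx -9.0003$)
$-4881 + d = -4881 - \frac{31348}{3483} = - \frac{17031871}{3483}$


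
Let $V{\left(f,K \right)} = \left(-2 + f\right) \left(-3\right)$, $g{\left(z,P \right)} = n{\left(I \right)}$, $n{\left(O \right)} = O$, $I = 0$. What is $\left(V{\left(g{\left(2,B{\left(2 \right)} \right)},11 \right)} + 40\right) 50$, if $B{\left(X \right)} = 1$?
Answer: $2300$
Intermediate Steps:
$g{\left(z,P \right)} = 0$
$V{\left(f,K \right)} = 6 - 3 f$
$\left(V{\left(g{\left(2,B{\left(2 \right)} \right)},11 \right)} + 40\right) 50 = \left(\left(6 - 0\right) + 40\right) 50 = \left(\left(6 + 0\right) + 40\right) 50 = \left(6 + 40\right) 50 = 46 \cdot 50 = 2300$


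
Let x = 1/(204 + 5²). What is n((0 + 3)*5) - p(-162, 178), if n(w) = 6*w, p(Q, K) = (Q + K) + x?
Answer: 16945/229 ≈ 73.996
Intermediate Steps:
x = 1/229 (x = 1/(204 + 25) = 1/229 ≈ 0.0043668)
p(Q, K) = 1/229 + K + Q (p(Q, K) = (Q + K) + 1/229 = (K + Q) + 1/229 = 1/229 + K + Q)
n((0 + 3)*5) - p(-162, 178) = 6*((0 + 3)*5) - (1/229 + 178 - 162) = 6*(3*5) - 1*3665/229 = 6*15 - 3665/229 = 90 - 3665/229 = 16945/229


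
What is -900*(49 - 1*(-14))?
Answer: -56700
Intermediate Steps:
-900*(49 - 1*(-14)) = -900*(49 + 14) = -900*63 = -56700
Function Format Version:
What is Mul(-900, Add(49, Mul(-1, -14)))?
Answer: -56700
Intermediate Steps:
Mul(-900, Add(49, Mul(-1, -14))) = Mul(-900, Add(49, 14)) = Mul(-900, 63) = -56700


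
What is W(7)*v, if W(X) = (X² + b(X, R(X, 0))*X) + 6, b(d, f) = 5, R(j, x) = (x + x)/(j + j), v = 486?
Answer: 43740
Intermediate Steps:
R(j, x) = x/j (R(j, x) = (2*x)/((2*j)) = (2*x)*(1/(2*j)) = x/j)
W(X) = 6 + X² + 5*X (W(X) = (X² + 5*X) + 6 = 6 + X² + 5*X)
W(7)*v = (6 + 7² + 5*7)*486 = (6 + 49 + 35)*486 = 90*486 = 43740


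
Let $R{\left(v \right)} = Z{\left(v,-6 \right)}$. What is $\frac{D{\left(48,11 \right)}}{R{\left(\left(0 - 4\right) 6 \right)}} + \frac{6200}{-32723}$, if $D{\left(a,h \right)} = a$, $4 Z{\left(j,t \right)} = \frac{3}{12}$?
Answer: $\frac{25125064}{32723} \approx 767.81$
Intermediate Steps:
$Z{\left(j,t \right)} = \frac{1}{16}$ ($Z{\left(j,t \right)} = \frac{3 \cdot \frac{1}{12}}{4} = \frac{1}{4} \cdot \frac{1}{4} = \frac{1}{16}$)
$R{\left(v \right)} = \frac{1}{16}$
$\frac{D{\left(48,11 \right)}}{R{\left(\left(0 - 4\right) 6 \right)}} + \frac{6200}{-32723} = 48 \frac{1}{\frac{1}{16}} + \frac{6200}{-32723} = 48 \cdot 16 + 6200 \left(- \frac{1}{32723}\right) = 768 - \frac{6200}{32723} = \frac{25125064}{32723}$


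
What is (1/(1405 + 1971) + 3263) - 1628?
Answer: 5519761/3376 ≈ 1635.0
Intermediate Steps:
(1/(1405 + 1971) + 3263) - 1628 = (1/3376 + 3263) - 1628 = 11015889/3376 - 1628 = 5519761/3376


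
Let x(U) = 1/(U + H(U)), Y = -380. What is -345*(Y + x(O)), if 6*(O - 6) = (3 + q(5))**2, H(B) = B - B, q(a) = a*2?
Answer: 5374686/41 ≈ 1.3109e+5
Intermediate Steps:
q(a) = 2*a
H(B) = 0
O = 205/6 (O = 6 + (3 + 2*5)**2/6 = 6 + (3 + 10)**2/6 = 6 + (1/6)*13**2 = 6 + (1/6)*169 = 6 + 169/6 = 205/6 ≈ 34.167)
x(U) = 1/U (x(U) = 1/(U + 0) = 1/U)
-345*(Y + x(O)) = -345*(-380 + 1/(205/6)) = -345*(-380 + 6/205) = -345*(-77894/205) = 5374686/41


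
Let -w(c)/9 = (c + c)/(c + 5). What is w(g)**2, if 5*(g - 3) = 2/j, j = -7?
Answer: 859329/19321 ≈ 44.476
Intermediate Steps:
g = 103/35 (g = 3 + (2/(-7))/5 = 3 + (2*(-1/7))/5 = 3 + (1/5)*(-2/7) = 3 - 2/35 = 103/35 ≈ 2.9429)
w(c) = -18*c/(5 + c) (w(c) = -9*(c + c)/(c + 5) = -9*2*c/(5 + c) = -18*c/(5 + c))
w(g)**2 = (-18*103/35/(5 + 103/35))**2 = (-18*103/35/278/35)**2 = (-18*103/35*35/278)**2 = (-927/139)**2 = 859329/19321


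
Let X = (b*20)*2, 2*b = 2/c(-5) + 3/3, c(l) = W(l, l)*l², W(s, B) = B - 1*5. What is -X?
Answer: -496/25 ≈ -19.840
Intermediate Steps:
W(s, B) = -5 + B (W(s, B) = B - 5 = -5 + B)
c(l) = l²*(-5 + l) (c(l) = (-5 + l)*l² = l²*(-5 + l))
b = 62/125 (b = (2/(((-5)²*(-5 - 5))) + 3/3)/2 = (2/((25*(-10))) + 3*(⅓))/2 = (2/(-250) + 1)/2 = (2*(-1/250) + 1)/2 = (-1/125 + 1)/2 = (½)*(124/125) = 62/125 ≈ 0.49600)
X = 496/25 (X = ((62/125)*20)*2 = (248/25)*2 = 496/25 ≈ 19.840)
-X = -1*496/25 = -496/25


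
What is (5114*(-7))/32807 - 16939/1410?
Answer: -606192953/46257870 ≈ -13.105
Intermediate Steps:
(5114*(-7))/32807 - 16939/1410 = -35798*1/32807 - 16939*1/1410 = -35798/32807 - 16939/1410 = -606192953/46257870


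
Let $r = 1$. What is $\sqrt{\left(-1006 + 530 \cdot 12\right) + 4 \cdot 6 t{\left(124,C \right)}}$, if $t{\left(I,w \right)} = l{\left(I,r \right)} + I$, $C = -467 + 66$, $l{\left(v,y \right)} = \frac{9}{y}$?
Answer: $\sqrt{8546} \approx 92.445$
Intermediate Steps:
$C = -401$
$t{\left(I,w \right)} = 9 + I$ ($t{\left(I,w \right)} = \frac{9}{1} + I = 9 \cdot 1 + I = 9 + I$)
$\sqrt{\left(-1006 + 530 \cdot 12\right) + 4 \cdot 6 t{\left(124,C \right)}} = \sqrt{\left(-1006 + 530 \cdot 12\right) + 4 \cdot 6 \left(9 + 124\right)} = \sqrt{\left(-1006 + 6360\right) + 24 \cdot 133} = \sqrt{5354 + 3192} = \sqrt{8546}$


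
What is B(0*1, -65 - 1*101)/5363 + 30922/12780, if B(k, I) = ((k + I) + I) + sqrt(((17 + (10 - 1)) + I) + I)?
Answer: 80795863/34269570 + 3*I*sqrt(34)/5363 ≈ 2.3577 + 0.0032618*I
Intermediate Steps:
B(k, I) = k + sqrt(26 + 2*I) + 2*I (B(k, I) = ((I + k) + I) + sqrt(((17 + 9) + I) + I) = (k + 2*I) + sqrt((26 + I) + I) = (k + 2*I) + sqrt(26 + 2*I) = k + sqrt(26 + 2*I) + 2*I)
B(0*1, -65 - 1*101)/5363 + 30922/12780 = (0*1 + sqrt(26 + 2*(-65 - 1*101)) + 2*(-65 - 1*101))/5363 + 30922/12780 = (0 + sqrt(26 + 2*(-65 - 101)) + 2*(-65 - 101))*(1/5363) + 30922*(1/12780) = (0 + sqrt(26 + 2*(-166)) + 2*(-166))*(1/5363) + 15461/6390 = (0 + sqrt(26 - 332) - 332)*(1/5363) + 15461/6390 = (0 + sqrt(-306) - 332)*(1/5363) + 15461/6390 = (0 + 3*I*sqrt(34) - 332)*(1/5363) + 15461/6390 = (-332 + 3*I*sqrt(34))*(1/5363) + 15461/6390 = (-332/5363 + 3*I*sqrt(34)/5363) + 15461/6390 = 80795863/34269570 + 3*I*sqrt(34)/5363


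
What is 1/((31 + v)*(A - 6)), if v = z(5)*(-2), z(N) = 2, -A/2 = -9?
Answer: 1/324 ≈ 0.0030864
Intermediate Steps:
A = 18 (A = -2*(-9) = 18)
v = -4 (v = 2*(-2) = -4)
1/((31 + v)*(A - 6)) = 1/((31 - 4)*(18 - 6)) = 1/(27*12) = 1/324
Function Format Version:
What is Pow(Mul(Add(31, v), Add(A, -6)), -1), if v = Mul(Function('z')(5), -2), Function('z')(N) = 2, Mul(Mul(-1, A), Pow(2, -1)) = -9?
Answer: Rational(1, 324) ≈ 0.0030864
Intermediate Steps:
A = 18 (A = Mul(-2, -9) = 18)
v = -4 (v = Mul(2, -2) = -4)
Pow(Mul(Add(31, v), Add(A, -6)), -1) = Pow(Mul(Add(31, -4), Add(18, -6)), -1) = Pow(Mul(27, 12), -1) = Pow(324, -1) = Rational(1, 324)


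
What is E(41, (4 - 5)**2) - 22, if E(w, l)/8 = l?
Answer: -14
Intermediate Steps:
E(w, l) = 8*l
E(41, (4 - 5)**2) - 22 = 8*(4 - 5)**2 - 22 = 8*(-1)**2 - 22 = 8*1 - 22 = 8 - 22 = -14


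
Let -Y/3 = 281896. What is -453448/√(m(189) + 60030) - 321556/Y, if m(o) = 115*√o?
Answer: 80389/211422 - 453448*√345/(345*√(174 + √21)) ≈ -1826.5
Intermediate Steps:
Y = -845688 (Y = -3*281896 = -845688)
-453448/√(m(189) + 60030) - 321556/Y = -453448/√(115*√189 + 60030) - 321556/(-845688) = -453448/√(115*(3*√21) + 60030) - 321556*(-1/845688) = -453448/√(345*√21 + 60030) + 80389/211422 = -453448/√(60030 + 345*√21) + 80389/211422 = 80389/211422 - 453448/√(60030 + 345*√21)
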